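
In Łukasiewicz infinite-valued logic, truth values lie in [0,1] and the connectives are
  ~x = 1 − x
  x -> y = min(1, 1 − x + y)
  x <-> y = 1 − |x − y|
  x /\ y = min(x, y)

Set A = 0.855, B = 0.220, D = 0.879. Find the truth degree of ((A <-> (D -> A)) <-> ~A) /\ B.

D -> A = min(1, 1 − 0.879 + 0.855) = min(1, 0.976) = 0.976
A <-> (D -> A) = 1 − |0.855 − 0.976| = 1 − 0.121 = 0.879
~A = 1 − 0.855 = 0.145
(A <-> (D -> A)) <-> ~A = 1 − |0.879 − 0.145| = 1 − 0.734 = 0.266
((A <-> (D -> A)) <-> ~A) /\ B = min(0.266, 0.220) = 0.220

0.220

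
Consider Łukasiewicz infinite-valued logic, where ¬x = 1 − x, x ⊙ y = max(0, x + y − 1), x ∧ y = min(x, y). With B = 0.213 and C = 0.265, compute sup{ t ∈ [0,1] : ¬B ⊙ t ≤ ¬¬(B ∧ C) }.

¬B = 1 − 0.213 = 0.787
So the left factor is ¬B = 0.787.
B ∧ C = min(0.213, 0.265) = 0.213
¬(B ∧ C) = 1 − 0.213 = 0.787
¬¬(B ∧ C) = 1 − 0.787 = 0.213
So the right-hand bound is ¬¬(B ∧ C) = 0.213.
The residuum of the Łukasiewicz t-norm gives the supremum: min(1, 1 − 0.787 + 0.213).
1 − 0.787 + 0.213 = 0.426, so t = min(1, 0.426) = 0.426.
Check: 0.787 ⊙ 0.426 = max(0, 0.213) = 0.213 ≤ 0.213.

0.426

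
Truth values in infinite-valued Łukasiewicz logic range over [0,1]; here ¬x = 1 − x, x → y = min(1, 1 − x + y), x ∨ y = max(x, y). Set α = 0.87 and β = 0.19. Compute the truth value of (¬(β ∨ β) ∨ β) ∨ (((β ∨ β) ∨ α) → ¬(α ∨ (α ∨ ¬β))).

0.81

β ∨ β = max(0.19, 0.19) = 0.19
¬(β ∨ β) = 1 − 0.19 = 0.81
¬(β ∨ β) ∨ β = max(0.81, 0.19) = 0.81
(β ∨ β) ∨ α = max(0.19, 0.87) = 0.87
¬β = 1 − 0.19 = 0.81
α ∨ ¬β = max(0.87, 0.81) = 0.87
α ∨ (α ∨ ¬β) = max(0.87, 0.87) = 0.87
¬(α ∨ (α ∨ ¬β)) = 1 − 0.87 = 0.13
((β ∨ β) ∨ α) → ¬(α ∨ (α ∨ ¬β)) = min(1, 1 − 0.87 + 0.13) = min(1, 0.26) = 0.26
(¬(β ∨ β) ∨ β) ∨ (((β ∨ β) ∨ α) → ¬(α ∨ (α ∨ ¬β))) = max(0.81, 0.26) = 0.81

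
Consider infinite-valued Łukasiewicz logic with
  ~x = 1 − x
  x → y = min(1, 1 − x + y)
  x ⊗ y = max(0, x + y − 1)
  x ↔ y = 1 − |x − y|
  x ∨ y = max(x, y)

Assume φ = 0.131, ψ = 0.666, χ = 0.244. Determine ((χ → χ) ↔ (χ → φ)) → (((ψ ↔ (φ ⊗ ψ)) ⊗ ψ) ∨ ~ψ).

0.447

χ → χ = min(1, 1 − 0.244 + 0.244) = min(1, 1.000) = 1.000
χ → φ = min(1, 1 − 0.244 + 0.131) = min(1, 0.887) = 0.887
(χ → χ) ↔ (χ → φ) = 1 − |1.000 − 0.887| = 1 − 0.113 = 0.887
φ ⊗ ψ = max(0, 0.131 + 0.666 − 1) = max(0, -0.203) = 0.000
ψ ↔ (φ ⊗ ψ) = 1 − |0.666 − 0.000| = 1 − 0.666 = 0.334
(ψ ↔ (φ ⊗ ψ)) ⊗ ψ = max(0, 0.334 + 0.666 − 1) = max(0, 0.000) = 0.000
~ψ = 1 − 0.666 = 0.334
((ψ ↔ (φ ⊗ ψ)) ⊗ ψ) ∨ ~ψ = max(0.000, 0.334) = 0.334
((χ → χ) ↔ (χ → φ)) → (((ψ ↔ (φ ⊗ ψ)) ⊗ ψ) ∨ ~ψ) = min(1, 1 − 0.887 + 0.334) = min(1, 0.447) = 0.447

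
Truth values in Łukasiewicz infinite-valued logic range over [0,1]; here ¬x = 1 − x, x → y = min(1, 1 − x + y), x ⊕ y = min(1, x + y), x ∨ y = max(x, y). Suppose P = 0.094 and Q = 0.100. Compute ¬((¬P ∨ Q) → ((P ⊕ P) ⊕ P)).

0.624

¬P = 1 − 0.094 = 0.906
¬P ∨ Q = max(0.906, 0.100) = 0.906
P ⊕ P = min(1, 0.094 + 0.094) = min(1, 0.188) = 0.188
(P ⊕ P) ⊕ P = min(1, 0.188 + 0.094) = min(1, 0.282) = 0.282
(¬P ∨ Q) → ((P ⊕ P) ⊕ P) = min(1, 1 − 0.906 + 0.282) = min(1, 0.376) = 0.376
¬((¬P ∨ Q) → ((P ⊕ P) ⊕ P)) = 1 − 0.376 = 0.624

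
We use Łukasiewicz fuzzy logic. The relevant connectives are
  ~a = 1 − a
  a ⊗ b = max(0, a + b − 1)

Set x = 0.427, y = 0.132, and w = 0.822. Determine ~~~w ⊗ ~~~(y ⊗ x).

0.178

~w = 1 − 0.822 = 0.178
~~w = 1 − 0.178 = 0.822
~~~w = 1 − 0.822 = 0.178
y ⊗ x = max(0, 0.132 + 0.427 − 1) = max(0, -0.441) = 0.000
~(y ⊗ x) = 1 − 0.000 = 1.000
~~(y ⊗ x) = 1 − 1.000 = 0.000
~~~(y ⊗ x) = 1 − 0.000 = 1.000
~~~w ⊗ ~~~(y ⊗ x) = max(0, 0.178 + 1.000 − 1) = max(0, 0.178) = 0.178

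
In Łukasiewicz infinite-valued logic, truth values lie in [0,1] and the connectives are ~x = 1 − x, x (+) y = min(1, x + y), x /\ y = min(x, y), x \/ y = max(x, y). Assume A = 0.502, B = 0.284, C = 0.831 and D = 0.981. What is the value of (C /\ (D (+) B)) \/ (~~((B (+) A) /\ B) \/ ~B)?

D (+) B = min(1, 0.981 + 0.284) = min(1, 1.265) = 1.000
C /\ (D (+) B) = min(0.831, 1.000) = 0.831
B (+) A = min(1, 0.284 + 0.502) = min(1, 0.786) = 0.786
(B (+) A) /\ B = min(0.786, 0.284) = 0.284
~((B (+) A) /\ B) = 1 − 0.284 = 0.716
~~((B (+) A) /\ B) = 1 − 0.716 = 0.284
~B = 1 − 0.284 = 0.716
~~((B (+) A) /\ B) \/ ~B = max(0.284, 0.716) = 0.716
(C /\ (D (+) B)) \/ (~~((B (+) A) /\ B) \/ ~B) = max(0.831, 0.716) = 0.831

0.831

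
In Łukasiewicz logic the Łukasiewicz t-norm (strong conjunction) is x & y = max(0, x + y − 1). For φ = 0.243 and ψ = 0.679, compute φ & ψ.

φ & ψ = max(0, 0.243 + 0.679 − 1) = max(0, -0.078) = 0.000
For comparison, the Gödel (minimum) t-norm min(x, y) would give 0.243.

0.000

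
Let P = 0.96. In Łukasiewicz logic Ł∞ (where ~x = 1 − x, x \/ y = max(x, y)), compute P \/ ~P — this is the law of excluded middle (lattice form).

0.96

~P = 1 − 0.96 = 0.04
P \/ ~P = max(0.96, 0.04) = 0.96
(The value 0.96 < 1 shows this instance is not satisfied; not a Ł∞-tautology — its value is max(a, 1−a).)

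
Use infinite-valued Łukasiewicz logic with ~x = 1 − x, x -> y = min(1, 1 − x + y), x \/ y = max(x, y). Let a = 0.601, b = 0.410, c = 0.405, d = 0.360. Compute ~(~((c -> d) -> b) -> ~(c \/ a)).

0.146

c -> d = min(1, 1 − 0.405 + 0.360) = min(1, 0.955) = 0.955
(c -> d) -> b = min(1, 1 − 0.955 + 0.410) = min(1, 0.455) = 0.455
~((c -> d) -> b) = 1 − 0.455 = 0.545
c \/ a = max(0.405, 0.601) = 0.601
~(c \/ a) = 1 − 0.601 = 0.399
~((c -> d) -> b) -> ~(c \/ a) = min(1, 1 − 0.545 + 0.399) = min(1, 0.854) = 0.854
~(~((c -> d) -> b) -> ~(c \/ a)) = 1 − 0.854 = 0.146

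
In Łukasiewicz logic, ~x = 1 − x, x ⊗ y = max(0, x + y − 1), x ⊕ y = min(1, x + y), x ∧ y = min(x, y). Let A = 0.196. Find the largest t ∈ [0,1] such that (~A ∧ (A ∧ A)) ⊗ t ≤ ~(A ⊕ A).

~A = 1 − 0.196 = 0.804
A ∧ A = min(0.196, 0.196) = 0.196
~A ∧ (A ∧ A) = min(0.804, 0.196) = 0.196
So the left factor is ~A ∧ (A ∧ A) = 0.196.
A ⊕ A = min(1, 0.196 + 0.196) = min(1, 0.392) = 0.392
~(A ⊕ A) = 1 − 0.392 = 0.608
So the right-hand bound is ~(A ⊕ A) = 0.608.
The residuum of the Łukasiewicz t-norm gives the supremum: min(1, 1 − 0.196 + 0.608).
1 − 0.196 + 0.608 = 1.412, so t = min(1, 1.412) = 1.000.
Check: 0.196 ⊗ 1.000 = max(0, 0.196) = 0.196 ≤ 0.608.

1.000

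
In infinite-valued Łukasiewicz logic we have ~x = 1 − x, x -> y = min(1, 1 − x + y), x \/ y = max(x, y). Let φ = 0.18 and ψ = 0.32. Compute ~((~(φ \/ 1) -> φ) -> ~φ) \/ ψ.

0.32

φ \/ 1 = max(0.18, 1.00) = 1.00
~(φ \/ 1) = 1 − 1.00 = 0.00
~(φ \/ 1) -> φ = min(1, 1 − 0.00 + 0.18) = min(1, 1.18) = 1.00
~φ = 1 − 0.18 = 0.82
(~(φ \/ 1) -> φ) -> ~φ = min(1, 1 − 1.00 + 0.82) = min(1, 0.82) = 0.82
~((~(φ \/ 1) -> φ) -> ~φ) = 1 − 0.82 = 0.18
~((~(φ \/ 1) -> φ) -> ~φ) \/ ψ = max(0.18, 0.32) = 0.32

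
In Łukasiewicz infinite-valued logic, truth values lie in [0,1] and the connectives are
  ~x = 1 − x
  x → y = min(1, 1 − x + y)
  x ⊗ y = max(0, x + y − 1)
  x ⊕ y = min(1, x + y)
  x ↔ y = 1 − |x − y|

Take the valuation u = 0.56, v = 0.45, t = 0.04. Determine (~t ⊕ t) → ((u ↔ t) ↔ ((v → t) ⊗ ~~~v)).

~t = 1 − 0.04 = 0.96
~t ⊕ t = min(1, 0.96 + 0.04) = min(1, 1.00) = 1.00
u ↔ t = 1 − |0.56 − 0.04| = 1 − 0.52 = 0.48
v → t = min(1, 1 − 0.45 + 0.04) = min(1, 0.59) = 0.59
~v = 1 − 0.45 = 0.55
~~v = 1 − 0.55 = 0.45
~~~v = 1 − 0.45 = 0.55
(v → t) ⊗ ~~~v = max(0, 0.59 + 0.55 − 1) = max(0, 0.14) = 0.14
(u ↔ t) ↔ ((v → t) ⊗ ~~~v) = 1 − |0.48 − 0.14| = 1 − 0.34 = 0.66
(~t ⊕ t) → ((u ↔ t) ↔ ((v → t) ⊗ ~~~v)) = min(1, 1 − 1.00 + 0.66) = min(1, 0.66) = 0.66

0.66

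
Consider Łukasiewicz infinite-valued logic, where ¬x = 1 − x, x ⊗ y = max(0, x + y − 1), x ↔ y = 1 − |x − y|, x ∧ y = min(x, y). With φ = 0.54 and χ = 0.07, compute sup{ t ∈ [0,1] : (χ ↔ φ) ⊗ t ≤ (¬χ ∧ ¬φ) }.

0.93

χ ↔ φ = 1 − |0.07 − 0.54| = 1 − 0.47 = 0.53
So the left factor is χ ↔ φ = 0.53.
¬χ = 1 − 0.07 = 0.93
¬φ = 1 − 0.54 = 0.46
¬χ ∧ ¬φ = min(0.93, 0.46) = 0.46
So the right-hand bound is ¬χ ∧ ¬φ = 0.46.
The residuum of the Łukasiewicz t-norm gives the supremum: min(1, 1 − 0.53 + 0.46).
1 − 0.53 + 0.46 = 0.93, so t = min(1, 0.93) = 0.93.
Check: 0.53 ⊗ 0.93 = max(0, 0.46) = 0.46 ≤ 0.46.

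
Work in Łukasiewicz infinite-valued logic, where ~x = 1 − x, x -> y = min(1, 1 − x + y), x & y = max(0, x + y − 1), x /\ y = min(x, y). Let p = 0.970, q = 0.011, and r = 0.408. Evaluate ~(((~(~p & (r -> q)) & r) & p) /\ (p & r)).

0.622

~p = 1 − 0.970 = 0.030
r -> q = min(1, 1 − 0.408 + 0.011) = min(1, 0.603) = 0.603
~p & (r -> q) = max(0, 0.030 + 0.603 − 1) = max(0, -0.367) = 0.000
~(~p & (r -> q)) = 1 − 0.000 = 1.000
~(~p & (r -> q)) & r = max(0, 1.000 + 0.408 − 1) = max(0, 0.408) = 0.408
(~(~p & (r -> q)) & r) & p = max(0, 0.408 + 0.970 − 1) = max(0, 0.378) = 0.378
p & r = max(0, 0.970 + 0.408 − 1) = max(0, 0.378) = 0.378
((~(~p & (r -> q)) & r) & p) /\ (p & r) = min(0.378, 0.378) = 0.378
~(((~(~p & (r -> q)) & r) & p) /\ (p & r)) = 1 − 0.378 = 0.622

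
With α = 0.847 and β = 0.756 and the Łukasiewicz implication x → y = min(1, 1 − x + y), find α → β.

0.909

α → β = min(1, 1 − 0.847 + 0.756) = min(1, 0.909) = 0.909
For comparison, the Gödel implication (1 if x ≤ y else y) would give 0.756.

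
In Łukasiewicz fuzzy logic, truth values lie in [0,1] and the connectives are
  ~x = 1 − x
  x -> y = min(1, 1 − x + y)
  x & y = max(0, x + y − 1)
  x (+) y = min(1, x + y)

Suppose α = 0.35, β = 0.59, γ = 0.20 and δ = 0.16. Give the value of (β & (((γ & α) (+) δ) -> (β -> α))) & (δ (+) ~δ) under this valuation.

0.59

γ & α = max(0, 0.20 + 0.35 − 1) = max(0, -0.45) = 0.00
(γ & α) (+) δ = min(1, 0.00 + 0.16) = min(1, 0.16) = 0.16
β -> α = min(1, 1 − 0.59 + 0.35) = min(1, 0.76) = 0.76
((γ & α) (+) δ) -> (β -> α) = min(1, 1 − 0.16 + 0.76) = min(1, 1.60) = 1.00
β & (((γ & α) (+) δ) -> (β -> α)) = max(0, 0.59 + 1.00 − 1) = max(0, 0.59) = 0.59
~δ = 1 − 0.16 = 0.84
δ (+) ~δ = min(1, 0.16 + 0.84) = min(1, 1.00) = 1.00
(β & (((γ & α) (+) δ) -> (β -> α))) & (δ (+) ~δ) = max(0, 0.59 + 1.00 − 1) = max(0, 0.59) = 0.59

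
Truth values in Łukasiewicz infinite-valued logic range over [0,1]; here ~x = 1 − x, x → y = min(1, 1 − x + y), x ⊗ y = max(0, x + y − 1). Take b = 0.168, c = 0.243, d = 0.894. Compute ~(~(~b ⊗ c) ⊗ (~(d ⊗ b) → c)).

0.770

~b = 1 − 0.168 = 0.832
~b ⊗ c = max(0, 0.832 + 0.243 − 1) = max(0, 0.075) = 0.075
~(~b ⊗ c) = 1 − 0.075 = 0.925
d ⊗ b = max(0, 0.894 + 0.168 − 1) = max(0, 0.062) = 0.062
~(d ⊗ b) = 1 − 0.062 = 0.938
~(d ⊗ b) → c = min(1, 1 − 0.938 + 0.243) = min(1, 0.305) = 0.305
~(~b ⊗ c) ⊗ (~(d ⊗ b) → c) = max(0, 0.925 + 0.305 − 1) = max(0, 0.230) = 0.230
~(~(~b ⊗ c) ⊗ (~(d ⊗ b) → c)) = 1 − 0.230 = 0.770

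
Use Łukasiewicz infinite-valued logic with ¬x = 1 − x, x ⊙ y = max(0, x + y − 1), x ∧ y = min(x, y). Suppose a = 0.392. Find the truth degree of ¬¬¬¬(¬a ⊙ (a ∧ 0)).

¬a = 1 − 0.392 = 0.608
a ∧ 0 = min(0.392, 0.000) = 0.000
¬a ⊙ (a ∧ 0) = max(0, 0.608 + 0.000 − 1) = max(0, -0.392) = 0.000
¬(¬a ⊙ (a ∧ 0)) = 1 − 0.000 = 1.000
¬¬(¬a ⊙ (a ∧ 0)) = 1 − 1.000 = 0.000
¬¬¬(¬a ⊙ (a ∧ 0)) = 1 − 0.000 = 1.000
¬¬¬¬(¬a ⊙ (a ∧ 0)) = 1 − 1.000 = 0.000

0.000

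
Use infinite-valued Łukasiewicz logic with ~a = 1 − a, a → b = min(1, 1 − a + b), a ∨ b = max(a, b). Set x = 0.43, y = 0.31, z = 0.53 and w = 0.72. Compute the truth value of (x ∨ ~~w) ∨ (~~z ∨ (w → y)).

~w = 1 − 0.72 = 0.28
~~w = 1 − 0.28 = 0.72
x ∨ ~~w = max(0.43, 0.72) = 0.72
~z = 1 − 0.53 = 0.47
~~z = 1 − 0.47 = 0.53
w → y = min(1, 1 − 0.72 + 0.31) = min(1, 0.59) = 0.59
~~z ∨ (w → y) = max(0.53, 0.59) = 0.59
(x ∨ ~~w) ∨ (~~z ∨ (w → y)) = max(0.72, 0.59) = 0.72

0.72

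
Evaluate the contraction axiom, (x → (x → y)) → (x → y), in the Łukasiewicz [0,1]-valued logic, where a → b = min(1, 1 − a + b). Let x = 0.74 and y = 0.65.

0.91

x → y = min(1, 1 − 0.74 + 0.65) = min(1, 0.91) = 0.91
x → (x → y) = min(1, 1 − 0.74 + 0.91) = min(1, 1.17) = 1.00
(x → (x → y)) → (x → y) = min(1, 1 − 1.00 + 0.91) = min(1, 0.91) = 0.91
(The value 0.91 < 1 shows this instance is not satisfied; fails in Ł∞ (the t-norm is not idempotent).)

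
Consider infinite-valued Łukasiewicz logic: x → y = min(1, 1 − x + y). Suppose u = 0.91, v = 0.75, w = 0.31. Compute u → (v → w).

v → w = min(1, 1 − 0.75 + 0.31) = min(1, 0.56) = 0.56
u → (v → w) = min(1, 1 − 0.91 + 0.56) = min(1, 0.65) = 0.65

0.65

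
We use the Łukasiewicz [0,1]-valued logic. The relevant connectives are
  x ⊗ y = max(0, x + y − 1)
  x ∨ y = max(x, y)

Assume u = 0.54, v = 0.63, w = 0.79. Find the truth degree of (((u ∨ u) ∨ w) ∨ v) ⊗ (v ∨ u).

0.42

u ∨ u = max(0.54, 0.54) = 0.54
(u ∨ u) ∨ w = max(0.54, 0.79) = 0.79
((u ∨ u) ∨ w) ∨ v = max(0.79, 0.63) = 0.79
v ∨ u = max(0.63, 0.54) = 0.63
(((u ∨ u) ∨ w) ∨ v) ⊗ (v ∨ u) = max(0, 0.79 + 0.63 − 1) = max(0, 0.42) = 0.42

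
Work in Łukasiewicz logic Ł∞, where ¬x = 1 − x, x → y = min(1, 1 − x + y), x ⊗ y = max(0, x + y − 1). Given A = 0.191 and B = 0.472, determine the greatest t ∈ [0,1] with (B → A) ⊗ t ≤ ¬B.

B → A = min(1, 1 − 0.472 + 0.191) = min(1, 0.719) = 0.719
So the left factor is B → A = 0.719.
¬B = 1 − 0.472 = 0.528
So the right-hand bound is ¬B = 0.528.
The residuum of the Łukasiewicz t-norm gives the supremum: min(1, 1 − 0.719 + 0.528).
1 − 0.719 + 0.528 = 0.809, so t = min(1, 0.809) = 0.809.
Check: 0.719 ⊗ 0.809 = max(0, 0.528) = 0.528 ≤ 0.528.

0.809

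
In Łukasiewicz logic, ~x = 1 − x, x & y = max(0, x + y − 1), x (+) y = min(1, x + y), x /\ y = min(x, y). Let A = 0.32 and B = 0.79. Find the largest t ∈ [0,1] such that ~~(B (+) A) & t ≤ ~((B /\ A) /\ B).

B (+) A = min(1, 0.79 + 0.32) = min(1, 1.11) = 1.00
~(B (+) A) = 1 − 1.00 = 0.00
~~(B (+) A) = 1 − 0.00 = 1.00
So the left factor is ~~(B (+) A) = 1.00.
B /\ A = min(0.79, 0.32) = 0.32
(B /\ A) /\ B = min(0.32, 0.79) = 0.32
~((B /\ A) /\ B) = 1 − 0.32 = 0.68
So the right-hand bound is ~((B /\ A) /\ B) = 0.68.
The residuum of the Łukasiewicz t-norm gives the supremum: min(1, 1 − 1.00 + 0.68).
1 − 1.00 + 0.68 = 0.68, so t = min(1, 0.68) = 0.68.
Check: 1.00 & 0.68 = max(0, 0.68) = 0.68 ≤ 0.68.

0.68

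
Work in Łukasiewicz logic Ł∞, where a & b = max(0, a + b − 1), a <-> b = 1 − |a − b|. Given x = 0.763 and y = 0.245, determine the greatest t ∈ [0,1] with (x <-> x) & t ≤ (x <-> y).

x <-> x = 1 − |0.763 − 0.763| = 1 − 0.000 = 1.000
So the left factor is x <-> x = 1.000.
x <-> y = 1 − |0.763 − 0.245| = 1 − 0.518 = 0.482
So the right-hand bound is x <-> y = 0.482.
The residuum of the Łukasiewicz t-norm gives the supremum: min(1, 1 − 1.000 + 0.482).
1 − 1.000 + 0.482 = 0.482, so t = min(1, 0.482) = 0.482.
Check: 1.000 & 0.482 = max(0, 0.482) = 0.482 ≤ 0.482.

0.482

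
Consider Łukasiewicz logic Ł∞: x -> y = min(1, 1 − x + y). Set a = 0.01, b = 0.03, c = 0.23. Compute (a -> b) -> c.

a -> b = min(1, 1 − 0.01 + 0.03) = min(1, 1.02) = 1.00
(a -> b) -> c = min(1, 1 − 1.00 + 0.23) = min(1, 0.23) = 0.23

0.23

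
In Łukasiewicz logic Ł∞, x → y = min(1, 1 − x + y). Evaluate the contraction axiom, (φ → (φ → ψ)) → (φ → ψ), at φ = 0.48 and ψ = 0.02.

φ → ψ = min(1, 1 − 0.48 + 0.02) = min(1, 0.54) = 0.54
φ → (φ → ψ) = min(1, 1 − 0.48 + 0.54) = min(1, 1.06) = 1.00
(φ → (φ → ψ)) → (φ → ψ) = min(1, 1 − 1.00 + 0.54) = min(1, 0.54) = 0.54
(The value 0.54 < 1 shows this instance is not satisfied; fails in Ł∞ (the t-norm is not idempotent).)

0.54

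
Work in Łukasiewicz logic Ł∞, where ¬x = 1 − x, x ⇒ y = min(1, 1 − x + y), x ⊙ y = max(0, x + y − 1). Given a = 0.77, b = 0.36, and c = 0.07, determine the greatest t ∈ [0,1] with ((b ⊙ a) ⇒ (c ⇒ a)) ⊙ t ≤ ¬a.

0.23

b ⊙ a = max(0, 0.36 + 0.77 − 1) = max(0, 0.13) = 0.13
c ⇒ a = min(1, 1 − 0.07 + 0.77) = min(1, 1.70) = 1.00
(b ⊙ a) ⇒ (c ⇒ a) = min(1, 1 − 0.13 + 1.00) = min(1, 1.87) = 1.00
So the left factor is (b ⊙ a) ⇒ (c ⇒ a) = 1.00.
¬a = 1 − 0.77 = 0.23
So the right-hand bound is ¬a = 0.23.
The residuum of the Łukasiewicz t-norm gives the supremum: min(1, 1 − 1.00 + 0.23).
1 − 1.00 + 0.23 = 0.23, so t = min(1, 0.23) = 0.23.
Check: 1.00 ⊙ 0.23 = max(0, 0.23) = 0.23 ≤ 0.23.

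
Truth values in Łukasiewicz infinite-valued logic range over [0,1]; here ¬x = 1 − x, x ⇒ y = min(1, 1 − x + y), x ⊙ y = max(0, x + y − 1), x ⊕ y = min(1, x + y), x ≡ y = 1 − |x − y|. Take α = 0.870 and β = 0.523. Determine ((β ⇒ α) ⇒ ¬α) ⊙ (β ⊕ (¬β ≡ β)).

0.130

β ⇒ α = min(1, 1 − 0.523 + 0.870) = min(1, 1.347) = 1.000
¬α = 1 − 0.870 = 0.130
(β ⇒ α) ⇒ ¬α = min(1, 1 − 1.000 + 0.130) = min(1, 0.130) = 0.130
¬β = 1 − 0.523 = 0.477
¬β ≡ β = 1 − |0.477 − 0.523| = 1 − 0.046 = 0.954
β ⊕ (¬β ≡ β) = min(1, 0.523 + 0.954) = min(1, 1.477) = 1.000
((β ⇒ α) ⇒ ¬α) ⊙ (β ⊕ (¬β ≡ β)) = max(0, 0.130 + 1.000 − 1) = max(0, 0.130) = 0.130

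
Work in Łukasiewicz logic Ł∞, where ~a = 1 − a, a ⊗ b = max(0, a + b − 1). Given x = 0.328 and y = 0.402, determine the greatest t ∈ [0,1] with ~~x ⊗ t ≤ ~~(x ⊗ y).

~x = 1 − 0.328 = 0.672
~~x = 1 − 0.672 = 0.328
So the left factor is ~~x = 0.328.
x ⊗ y = max(0, 0.328 + 0.402 − 1) = max(0, -0.270) = 0.000
~(x ⊗ y) = 1 − 0.000 = 1.000
~~(x ⊗ y) = 1 − 1.000 = 0.000
So the right-hand bound is ~~(x ⊗ y) = 0.000.
The residuum of the Łukasiewicz t-norm gives the supremum: min(1, 1 − 0.328 + 0.000).
1 − 0.328 + 0.000 = 0.672, so t = min(1, 0.672) = 0.672.
Check: 0.328 ⊗ 0.672 = max(0, 0.000) = 0.000 ≤ 0.000.

0.672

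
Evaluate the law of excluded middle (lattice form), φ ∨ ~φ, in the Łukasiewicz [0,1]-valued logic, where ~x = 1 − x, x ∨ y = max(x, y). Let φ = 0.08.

~φ = 1 − 0.08 = 0.92
φ ∨ ~φ = max(0.08, 0.92) = 0.92
(The value 0.92 < 1 shows this instance is not satisfied; not a Ł∞-tautology — its value is max(a, 1−a).)

0.92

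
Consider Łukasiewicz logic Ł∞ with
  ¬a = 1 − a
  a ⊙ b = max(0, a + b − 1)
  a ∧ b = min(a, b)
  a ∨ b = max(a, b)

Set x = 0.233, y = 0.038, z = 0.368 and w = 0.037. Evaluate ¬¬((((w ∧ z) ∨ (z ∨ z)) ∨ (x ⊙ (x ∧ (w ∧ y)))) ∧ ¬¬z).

0.368

w ∧ z = min(0.037, 0.368) = 0.037
z ∨ z = max(0.368, 0.368) = 0.368
(w ∧ z) ∨ (z ∨ z) = max(0.037, 0.368) = 0.368
w ∧ y = min(0.037, 0.038) = 0.037
x ∧ (w ∧ y) = min(0.233, 0.037) = 0.037
x ⊙ (x ∧ (w ∧ y)) = max(0, 0.233 + 0.037 − 1) = max(0, -0.730) = 0.000
((w ∧ z) ∨ (z ∨ z)) ∨ (x ⊙ (x ∧ (w ∧ y))) = max(0.368, 0.000) = 0.368
¬z = 1 − 0.368 = 0.632
¬¬z = 1 − 0.632 = 0.368
(((w ∧ z) ∨ (z ∨ z)) ∨ (x ⊙ (x ∧ (w ∧ y)))) ∧ ¬¬z = min(0.368, 0.368) = 0.368
¬((((w ∧ z) ∨ (z ∨ z)) ∨ (x ⊙ (x ∧ (w ∧ y)))) ∧ ¬¬z) = 1 − 0.368 = 0.632
¬¬((((w ∧ z) ∨ (z ∨ z)) ∨ (x ⊙ (x ∧ (w ∧ y)))) ∧ ¬¬z) = 1 − 0.632 = 0.368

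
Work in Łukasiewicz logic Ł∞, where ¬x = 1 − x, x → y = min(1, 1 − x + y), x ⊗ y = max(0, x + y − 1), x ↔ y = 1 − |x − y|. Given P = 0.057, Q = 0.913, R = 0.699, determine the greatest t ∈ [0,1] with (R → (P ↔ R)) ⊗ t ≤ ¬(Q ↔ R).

P ↔ R = 1 − |0.057 − 0.699| = 1 − 0.642 = 0.358
R → (P ↔ R) = min(1, 1 − 0.699 + 0.358) = min(1, 0.659) = 0.659
So the left factor is R → (P ↔ R) = 0.659.
Q ↔ R = 1 − |0.913 − 0.699| = 1 − 0.214 = 0.786
¬(Q ↔ R) = 1 − 0.786 = 0.214
So the right-hand bound is ¬(Q ↔ R) = 0.214.
The residuum of the Łukasiewicz t-norm gives the supremum: min(1, 1 − 0.659 + 0.214).
1 − 0.659 + 0.214 = 0.555, so t = min(1, 0.555) = 0.555.
Check: 0.659 ⊗ 0.555 = max(0, 0.214) = 0.214 ≤ 0.214.

0.555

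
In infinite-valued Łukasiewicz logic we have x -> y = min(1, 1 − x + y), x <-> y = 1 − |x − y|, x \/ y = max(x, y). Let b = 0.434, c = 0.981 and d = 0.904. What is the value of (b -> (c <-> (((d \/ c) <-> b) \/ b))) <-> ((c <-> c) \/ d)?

1.000

d \/ c = max(0.904, 0.981) = 0.981
(d \/ c) <-> b = 1 − |0.981 − 0.434| = 1 − 0.547 = 0.453
((d \/ c) <-> b) \/ b = max(0.453, 0.434) = 0.453
c <-> (((d \/ c) <-> b) \/ b) = 1 − |0.981 − 0.453| = 1 − 0.528 = 0.472
b -> (c <-> (((d \/ c) <-> b) \/ b)) = min(1, 1 − 0.434 + 0.472) = min(1, 1.038) = 1.000
c <-> c = 1 − |0.981 − 0.981| = 1 − 0.000 = 1.000
(c <-> c) \/ d = max(1.000, 0.904) = 1.000
(b -> (c <-> (((d \/ c) <-> b) \/ b))) <-> ((c <-> c) \/ d) = 1 − |1.000 − 1.000| = 1 − 0.000 = 1.000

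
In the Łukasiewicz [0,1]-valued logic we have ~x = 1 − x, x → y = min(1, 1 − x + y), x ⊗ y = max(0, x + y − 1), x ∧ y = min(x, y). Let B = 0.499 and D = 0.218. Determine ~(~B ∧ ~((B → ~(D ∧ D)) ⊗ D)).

~B = 1 − 0.499 = 0.501
D ∧ D = min(0.218, 0.218) = 0.218
~(D ∧ D) = 1 − 0.218 = 0.782
B → ~(D ∧ D) = min(1, 1 − 0.499 + 0.782) = min(1, 1.283) = 1.000
(B → ~(D ∧ D)) ⊗ D = max(0, 1.000 + 0.218 − 1) = max(0, 0.218) = 0.218
~((B → ~(D ∧ D)) ⊗ D) = 1 − 0.218 = 0.782
~B ∧ ~((B → ~(D ∧ D)) ⊗ D) = min(0.501, 0.782) = 0.501
~(~B ∧ ~((B → ~(D ∧ D)) ⊗ D)) = 1 − 0.501 = 0.499

0.499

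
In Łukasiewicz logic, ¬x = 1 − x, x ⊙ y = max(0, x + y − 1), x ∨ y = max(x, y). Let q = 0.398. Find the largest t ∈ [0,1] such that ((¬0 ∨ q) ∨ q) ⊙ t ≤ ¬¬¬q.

0.602

¬0 = 1 − 0.000 = 1.000
¬0 ∨ q = max(1.000, 0.398) = 1.000
(¬0 ∨ q) ∨ q = max(1.000, 0.398) = 1.000
So the left factor is (¬0 ∨ q) ∨ q = 1.000.
¬q = 1 − 0.398 = 0.602
¬¬q = 1 − 0.602 = 0.398
¬¬¬q = 1 − 0.398 = 0.602
So the right-hand bound is ¬¬¬q = 0.602.
The residuum of the Łukasiewicz t-norm gives the supremum: min(1, 1 − 1.000 + 0.602).
1 − 1.000 + 0.602 = 0.602, so t = min(1, 0.602) = 0.602.
Check: 1.000 ⊙ 0.602 = max(0, 0.602) = 0.602 ≤ 0.602.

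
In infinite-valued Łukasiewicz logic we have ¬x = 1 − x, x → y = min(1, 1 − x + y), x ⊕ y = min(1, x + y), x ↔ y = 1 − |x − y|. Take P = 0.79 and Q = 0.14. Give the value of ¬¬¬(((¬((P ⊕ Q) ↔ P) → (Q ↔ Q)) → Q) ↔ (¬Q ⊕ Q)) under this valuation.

0.86

P ⊕ Q = min(1, 0.79 + 0.14) = min(1, 0.93) = 0.93
(P ⊕ Q) ↔ P = 1 − |0.93 − 0.79| = 1 − 0.14 = 0.86
¬((P ⊕ Q) ↔ P) = 1 − 0.86 = 0.14
Q ↔ Q = 1 − |0.14 − 0.14| = 1 − 0.00 = 1.00
¬((P ⊕ Q) ↔ P) → (Q ↔ Q) = min(1, 1 − 0.14 + 1.00) = min(1, 1.86) = 1.00
(¬((P ⊕ Q) ↔ P) → (Q ↔ Q)) → Q = min(1, 1 − 1.00 + 0.14) = min(1, 0.14) = 0.14
¬Q = 1 − 0.14 = 0.86
¬Q ⊕ Q = min(1, 0.86 + 0.14) = min(1, 1.00) = 1.00
((¬((P ⊕ Q) ↔ P) → (Q ↔ Q)) → Q) ↔ (¬Q ⊕ Q) = 1 − |0.14 − 1.00| = 1 − 0.86 = 0.14
¬(((¬((P ⊕ Q) ↔ P) → (Q ↔ Q)) → Q) ↔ (¬Q ⊕ Q)) = 1 − 0.14 = 0.86
¬¬(((¬((P ⊕ Q) ↔ P) → (Q ↔ Q)) → Q) ↔ (¬Q ⊕ Q)) = 1 − 0.86 = 0.14
¬¬¬(((¬((P ⊕ Q) ↔ P) → (Q ↔ Q)) → Q) ↔ (¬Q ⊕ Q)) = 1 − 0.14 = 0.86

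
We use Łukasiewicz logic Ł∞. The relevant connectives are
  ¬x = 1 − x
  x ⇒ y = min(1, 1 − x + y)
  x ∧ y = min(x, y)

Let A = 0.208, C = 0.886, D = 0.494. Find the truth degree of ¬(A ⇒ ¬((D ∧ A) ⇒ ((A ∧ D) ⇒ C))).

0.208

D ∧ A = min(0.494, 0.208) = 0.208
A ∧ D = min(0.208, 0.494) = 0.208
(A ∧ D) ⇒ C = min(1, 1 − 0.208 + 0.886) = min(1, 1.678) = 1.000
(D ∧ A) ⇒ ((A ∧ D) ⇒ C) = min(1, 1 − 0.208 + 1.000) = min(1, 1.792) = 1.000
¬((D ∧ A) ⇒ ((A ∧ D) ⇒ C)) = 1 − 1.000 = 0.000
A ⇒ ¬((D ∧ A) ⇒ ((A ∧ D) ⇒ C)) = min(1, 1 − 0.208 + 0.000) = min(1, 0.792) = 0.792
¬(A ⇒ ¬((D ∧ A) ⇒ ((A ∧ D) ⇒ C))) = 1 − 0.792 = 0.208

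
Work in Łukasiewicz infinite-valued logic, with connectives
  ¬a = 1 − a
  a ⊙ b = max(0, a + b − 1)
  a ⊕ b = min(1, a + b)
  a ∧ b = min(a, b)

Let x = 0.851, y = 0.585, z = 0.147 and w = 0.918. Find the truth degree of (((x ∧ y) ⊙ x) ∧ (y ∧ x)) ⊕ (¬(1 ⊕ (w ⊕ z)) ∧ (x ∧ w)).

x ∧ y = min(0.851, 0.585) = 0.585
(x ∧ y) ⊙ x = max(0, 0.585 + 0.851 − 1) = max(0, 0.436) = 0.436
y ∧ x = min(0.585, 0.851) = 0.585
((x ∧ y) ⊙ x) ∧ (y ∧ x) = min(0.436, 0.585) = 0.436
w ⊕ z = min(1, 0.918 + 0.147) = min(1, 1.065) = 1.000
1 ⊕ (w ⊕ z) = min(1, 1.000 + 1.000) = min(1, 2.000) = 1.000
¬(1 ⊕ (w ⊕ z)) = 1 − 1.000 = 0.000
x ∧ w = min(0.851, 0.918) = 0.851
¬(1 ⊕ (w ⊕ z)) ∧ (x ∧ w) = min(0.000, 0.851) = 0.000
(((x ∧ y) ⊙ x) ∧ (y ∧ x)) ⊕ (¬(1 ⊕ (w ⊕ z)) ∧ (x ∧ w)) = min(1, 0.436 + 0.000) = min(1, 0.436) = 0.436

0.436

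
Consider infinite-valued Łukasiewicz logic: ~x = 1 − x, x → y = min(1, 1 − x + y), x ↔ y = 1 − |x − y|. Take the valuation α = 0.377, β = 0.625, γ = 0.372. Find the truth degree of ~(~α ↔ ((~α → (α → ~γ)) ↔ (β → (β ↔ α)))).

~α = 1 − 0.377 = 0.623
~γ = 1 − 0.372 = 0.628
α → ~γ = min(1, 1 − 0.377 + 0.628) = min(1, 1.251) = 1.000
~α → (α → ~γ) = min(1, 1 − 0.623 + 1.000) = min(1, 1.377) = 1.000
β ↔ α = 1 − |0.625 − 0.377| = 1 − 0.248 = 0.752
β → (β ↔ α) = min(1, 1 − 0.625 + 0.752) = min(1, 1.127) = 1.000
(~α → (α → ~γ)) ↔ (β → (β ↔ α)) = 1 − |1.000 − 1.000| = 1 − 0.000 = 1.000
~α ↔ ((~α → (α → ~γ)) ↔ (β → (β ↔ α))) = 1 − |0.623 − 1.000| = 1 − 0.377 = 0.623
~(~α ↔ ((~α → (α → ~γ)) ↔ (β → (β ↔ α)))) = 1 − 0.623 = 0.377

0.377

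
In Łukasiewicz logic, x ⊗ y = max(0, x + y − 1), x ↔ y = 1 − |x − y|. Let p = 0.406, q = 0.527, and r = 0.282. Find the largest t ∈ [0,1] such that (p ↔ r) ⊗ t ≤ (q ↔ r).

0.879

p ↔ r = 1 − |0.406 − 0.282| = 1 − 0.124 = 0.876
So the left factor is p ↔ r = 0.876.
q ↔ r = 1 − |0.527 − 0.282| = 1 − 0.245 = 0.755
So the right-hand bound is q ↔ r = 0.755.
The residuum of the Łukasiewicz t-norm gives the supremum: min(1, 1 − 0.876 + 0.755).
1 − 0.876 + 0.755 = 0.879, so t = min(1, 0.879) = 0.879.
Check: 0.876 ⊗ 0.879 = max(0, 0.755) = 0.755 ≤ 0.755.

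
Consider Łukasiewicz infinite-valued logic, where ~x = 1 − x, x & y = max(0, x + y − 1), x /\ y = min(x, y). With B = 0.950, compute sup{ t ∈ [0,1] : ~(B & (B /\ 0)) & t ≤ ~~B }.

B /\ 0 = min(0.950, 0.000) = 0.000
B & (B /\ 0) = max(0, 0.950 + 0.000 − 1) = max(0, -0.050) = 0.000
~(B & (B /\ 0)) = 1 − 0.000 = 1.000
So the left factor is ~(B & (B /\ 0)) = 1.000.
~B = 1 − 0.950 = 0.050
~~B = 1 − 0.050 = 0.950
So the right-hand bound is ~~B = 0.950.
The residuum of the Łukasiewicz t-norm gives the supremum: min(1, 1 − 1.000 + 0.950).
1 − 1.000 + 0.950 = 0.950, so t = min(1, 0.950) = 0.950.
Check: 1.000 & 0.950 = max(0, 0.950) = 0.950 ≤ 0.950.

0.950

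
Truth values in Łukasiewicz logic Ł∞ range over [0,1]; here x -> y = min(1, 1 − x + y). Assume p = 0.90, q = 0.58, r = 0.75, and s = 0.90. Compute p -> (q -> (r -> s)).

1.00

r -> s = min(1, 1 − 0.75 + 0.90) = min(1, 1.15) = 1.00
q -> (r -> s) = min(1, 1 − 0.58 + 1.00) = min(1, 1.42) = 1.00
p -> (q -> (r -> s)) = min(1, 1 − 0.90 + 1.00) = min(1, 1.10) = 1.00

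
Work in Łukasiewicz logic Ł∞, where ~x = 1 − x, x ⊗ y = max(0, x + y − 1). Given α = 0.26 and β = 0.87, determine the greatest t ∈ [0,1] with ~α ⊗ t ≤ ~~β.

~α = 1 − 0.26 = 0.74
So the left factor is ~α = 0.74.
~β = 1 − 0.87 = 0.13
~~β = 1 − 0.13 = 0.87
So the right-hand bound is ~~β = 0.87.
The residuum of the Łukasiewicz t-norm gives the supremum: min(1, 1 − 0.74 + 0.87).
1 − 0.74 + 0.87 = 1.13, so t = min(1, 1.13) = 1.00.
Check: 0.74 ⊗ 1.00 = max(0, 0.74) = 0.74 ≤ 0.87.

1.00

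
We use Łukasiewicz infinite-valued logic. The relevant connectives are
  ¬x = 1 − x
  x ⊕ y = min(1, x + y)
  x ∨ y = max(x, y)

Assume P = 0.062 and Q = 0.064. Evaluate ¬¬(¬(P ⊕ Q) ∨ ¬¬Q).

0.874

P ⊕ Q = min(1, 0.062 + 0.064) = min(1, 0.126) = 0.126
¬(P ⊕ Q) = 1 − 0.126 = 0.874
¬Q = 1 − 0.064 = 0.936
¬¬Q = 1 − 0.936 = 0.064
¬(P ⊕ Q) ∨ ¬¬Q = max(0.874, 0.064) = 0.874
¬(¬(P ⊕ Q) ∨ ¬¬Q) = 1 − 0.874 = 0.126
¬¬(¬(P ⊕ Q) ∨ ¬¬Q) = 1 − 0.126 = 0.874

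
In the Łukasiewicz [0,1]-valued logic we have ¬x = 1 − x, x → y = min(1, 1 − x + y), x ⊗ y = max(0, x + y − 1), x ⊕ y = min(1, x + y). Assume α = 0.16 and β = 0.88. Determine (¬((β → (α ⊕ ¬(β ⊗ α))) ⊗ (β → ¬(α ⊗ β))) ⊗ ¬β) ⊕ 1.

1.00

β ⊗ α = max(0, 0.88 + 0.16 − 1) = max(0, 0.04) = 0.04
¬(β ⊗ α) = 1 − 0.04 = 0.96
α ⊕ ¬(β ⊗ α) = min(1, 0.16 + 0.96) = min(1, 1.12) = 1.00
β → (α ⊕ ¬(β ⊗ α)) = min(1, 1 − 0.88 + 1.00) = min(1, 1.12) = 1.00
α ⊗ β = max(0, 0.16 + 0.88 − 1) = max(0, 0.04) = 0.04
¬(α ⊗ β) = 1 − 0.04 = 0.96
β → ¬(α ⊗ β) = min(1, 1 − 0.88 + 0.96) = min(1, 1.08) = 1.00
(β → (α ⊕ ¬(β ⊗ α))) ⊗ (β → ¬(α ⊗ β)) = max(0, 1.00 + 1.00 − 1) = max(0, 1.00) = 1.00
¬((β → (α ⊕ ¬(β ⊗ α))) ⊗ (β → ¬(α ⊗ β))) = 1 − 1.00 = 0.00
¬β = 1 − 0.88 = 0.12
¬((β → (α ⊕ ¬(β ⊗ α))) ⊗ (β → ¬(α ⊗ β))) ⊗ ¬β = max(0, 0.00 + 0.12 − 1) = max(0, -0.88) = 0.00
(¬((β → (α ⊕ ¬(β ⊗ α))) ⊗ (β → ¬(α ⊗ β))) ⊗ ¬β) ⊕ 1 = min(1, 0.00 + 1.00) = min(1, 1.00) = 1.00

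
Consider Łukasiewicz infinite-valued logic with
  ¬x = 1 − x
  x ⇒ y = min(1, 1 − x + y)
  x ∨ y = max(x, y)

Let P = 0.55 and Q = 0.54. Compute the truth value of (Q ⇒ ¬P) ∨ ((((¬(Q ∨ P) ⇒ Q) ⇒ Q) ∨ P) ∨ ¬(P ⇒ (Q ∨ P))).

¬P = 1 − 0.55 = 0.45
Q ⇒ ¬P = min(1, 1 − 0.54 + 0.45) = min(1, 0.91) = 0.91
Q ∨ P = max(0.54, 0.55) = 0.55
¬(Q ∨ P) = 1 − 0.55 = 0.45
¬(Q ∨ P) ⇒ Q = min(1, 1 − 0.45 + 0.54) = min(1, 1.09) = 1.00
(¬(Q ∨ P) ⇒ Q) ⇒ Q = min(1, 1 − 1.00 + 0.54) = min(1, 0.54) = 0.54
((¬(Q ∨ P) ⇒ Q) ⇒ Q) ∨ P = max(0.54, 0.55) = 0.55
P ⇒ (Q ∨ P) = min(1, 1 − 0.55 + 0.55) = min(1, 1.00) = 1.00
¬(P ⇒ (Q ∨ P)) = 1 − 1.00 = 0.00
(((¬(Q ∨ P) ⇒ Q) ⇒ Q) ∨ P) ∨ ¬(P ⇒ (Q ∨ P)) = max(0.55, 0.00) = 0.55
(Q ⇒ ¬P) ∨ ((((¬(Q ∨ P) ⇒ Q) ⇒ Q) ∨ P) ∨ ¬(P ⇒ (Q ∨ P))) = max(0.91, 0.55) = 0.91

0.91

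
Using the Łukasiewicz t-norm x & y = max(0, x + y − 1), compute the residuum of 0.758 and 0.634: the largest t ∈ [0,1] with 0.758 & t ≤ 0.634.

The residuum of the Łukasiewicz t-norm gives the supremum: min(1, 1 − 0.758 + 0.634).
1 − 0.758 + 0.634 = 0.876, so t = min(1, 0.876) = 0.876.
Check: 0.758 & 0.876 = max(0, 0.634) = 0.634 ≤ 0.634.

0.876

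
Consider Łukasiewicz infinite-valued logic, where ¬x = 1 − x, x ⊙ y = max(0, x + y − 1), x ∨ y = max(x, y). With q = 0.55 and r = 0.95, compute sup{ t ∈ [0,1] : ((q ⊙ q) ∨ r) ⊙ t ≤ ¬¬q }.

0.60

q ⊙ q = max(0, 0.55 + 0.55 − 1) = max(0, 0.10) = 0.10
(q ⊙ q) ∨ r = max(0.10, 0.95) = 0.95
So the left factor is (q ⊙ q) ∨ r = 0.95.
¬q = 1 − 0.55 = 0.45
¬¬q = 1 − 0.45 = 0.55
So the right-hand bound is ¬¬q = 0.55.
The residuum of the Łukasiewicz t-norm gives the supremum: min(1, 1 − 0.95 + 0.55).
1 − 0.95 + 0.55 = 0.60, so t = min(1, 0.60) = 0.60.
Check: 0.95 ⊙ 0.60 = max(0, 0.55) = 0.55 ≤ 0.55.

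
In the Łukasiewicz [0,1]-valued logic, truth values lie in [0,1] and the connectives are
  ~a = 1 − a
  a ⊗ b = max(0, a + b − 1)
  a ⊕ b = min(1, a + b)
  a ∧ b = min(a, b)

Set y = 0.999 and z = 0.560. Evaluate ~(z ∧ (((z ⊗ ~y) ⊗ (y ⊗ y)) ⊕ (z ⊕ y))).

~y = 1 − 0.999 = 0.001
z ⊗ ~y = max(0, 0.560 + 0.001 − 1) = max(0, -0.439) = 0.000
y ⊗ y = max(0, 0.999 + 0.999 − 1) = max(0, 0.998) = 0.998
(z ⊗ ~y) ⊗ (y ⊗ y) = max(0, 0.000 + 0.998 − 1) = max(0, -0.002) = 0.000
z ⊕ y = min(1, 0.560 + 0.999) = min(1, 1.559) = 1.000
((z ⊗ ~y) ⊗ (y ⊗ y)) ⊕ (z ⊕ y) = min(1, 0.000 + 1.000) = min(1, 1.000) = 1.000
z ∧ (((z ⊗ ~y) ⊗ (y ⊗ y)) ⊕ (z ⊕ y)) = min(0.560, 1.000) = 0.560
~(z ∧ (((z ⊗ ~y) ⊗ (y ⊗ y)) ⊕ (z ⊕ y))) = 1 − 0.560 = 0.440

0.440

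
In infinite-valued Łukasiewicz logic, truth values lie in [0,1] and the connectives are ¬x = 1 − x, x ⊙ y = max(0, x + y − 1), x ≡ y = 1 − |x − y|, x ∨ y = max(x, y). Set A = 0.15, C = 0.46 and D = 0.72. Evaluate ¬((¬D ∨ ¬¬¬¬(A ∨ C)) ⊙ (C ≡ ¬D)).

0.72

¬D = 1 − 0.72 = 0.28
A ∨ C = max(0.15, 0.46) = 0.46
¬(A ∨ C) = 1 − 0.46 = 0.54
¬¬(A ∨ C) = 1 − 0.54 = 0.46
¬¬¬(A ∨ C) = 1 − 0.46 = 0.54
¬¬¬¬(A ∨ C) = 1 − 0.54 = 0.46
¬D ∨ ¬¬¬¬(A ∨ C) = max(0.28, 0.46) = 0.46
C ≡ ¬D = 1 − |0.46 − 0.28| = 1 − 0.18 = 0.82
(¬D ∨ ¬¬¬¬(A ∨ C)) ⊙ (C ≡ ¬D) = max(0, 0.46 + 0.82 − 1) = max(0, 0.28) = 0.28
¬((¬D ∨ ¬¬¬¬(A ∨ C)) ⊙ (C ≡ ¬D)) = 1 − 0.28 = 0.72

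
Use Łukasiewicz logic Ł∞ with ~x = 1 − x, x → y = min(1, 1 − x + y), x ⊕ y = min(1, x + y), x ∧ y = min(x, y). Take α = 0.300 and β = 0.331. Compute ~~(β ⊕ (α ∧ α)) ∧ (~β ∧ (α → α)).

0.631

α ∧ α = min(0.300, 0.300) = 0.300
β ⊕ (α ∧ α) = min(1, 0.331 + 0.300) = min(1, 0.631) = 0.631
~(β ⊕ (α ∧ α)) = 1 − 0.631 = 0.369
~~(β ⊕ (α ∧ α)) = 1 − 0.369 = 0.631
~β = 1 − 0.331 = 0.669
α → α = min(1, 1 − 0.300 + 0.300) = min(1, 1.000) = 1.000
~β ∧ (α → α) = min(0.669, 1.000) = 0.669
~~(β ⊕ (α ∧ α)) ∧ (~β ∧ (α → α)) = min(0.631, 0.669) = 0.631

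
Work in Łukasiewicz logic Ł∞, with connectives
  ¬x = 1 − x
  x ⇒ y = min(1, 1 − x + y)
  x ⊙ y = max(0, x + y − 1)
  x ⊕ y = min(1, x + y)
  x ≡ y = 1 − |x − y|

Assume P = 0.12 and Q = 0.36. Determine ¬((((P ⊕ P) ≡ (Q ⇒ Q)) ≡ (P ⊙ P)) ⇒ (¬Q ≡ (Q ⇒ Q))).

0.12

P ⊕ P = min(1, 0.12 + 0.12) = min(1, 0.24) = 0.24
Q ⇒ Q = min(1, 1 − 0.36 + 0.36) = min(1, 1.00) = 1.00
(P ⊕ P) ≡ (Q ⇒ Q) = 1 − |0.24 − 1.00| = 1 − 0.76 = 0.24
P ⊙ P = max(0, 0.12 + 0.12 − 1) = max(0, -0.76) = 0.00
((P ⊕ P) ≡ (Q ⇒ Q)) ≡ (P ⊙ P) = 1 − |0.24 − 0.00| = 1 − 0.24 = 0.76
¬Q = 1 − 0.36 = 0.64
¬Q ≡ (Q ⇒ Q) = 1 − |0.64 − 1.00| = 1 − 0.36 = 0.64
(((P ⊕ P) ≡ (Q ⇒ Q)) ≡ (P ⊙ P)) ⇒ (¬Q ≡ (Q ⇒ Q)) = min(1, 1 − 0.76 + 0.64) = min(1, 0.88) = 0.88
¬((((P ⊕ P) ≡ (Q ⇒ Q)) ≡ (P ⊙ P)) ⇒ (¬Q ≡ (Q ⇒ Q))) = 1 − 0.88 = 0.12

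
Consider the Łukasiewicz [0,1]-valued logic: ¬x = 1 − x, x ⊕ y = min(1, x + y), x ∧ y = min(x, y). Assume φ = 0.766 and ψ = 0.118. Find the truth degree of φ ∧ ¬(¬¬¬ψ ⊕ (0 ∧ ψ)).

0.118

¬ψ = 1 − 0.118 = 0.882
¬¬ψ = 1 − 0.882 = 0.118
¬¬¬ψ = 1 − 0.118 = 0.882
0 ∧ ψ = min(0.000, 0.118) = 0.000
¬¬¬ψ ⊕ (0 ∧ ψ) = min(1, 0.882 + 0.000) = min(1, 0.882) = 0.882
¬(¬¬¬ψ ⊕ (0 ∧ ψ)) = 1 − 0.882 = 0.118
φ ∧ ¬(¬¬¬ψ ⊕ (0 ∧ ψ)) = min(0.766, 0.118) = 0.118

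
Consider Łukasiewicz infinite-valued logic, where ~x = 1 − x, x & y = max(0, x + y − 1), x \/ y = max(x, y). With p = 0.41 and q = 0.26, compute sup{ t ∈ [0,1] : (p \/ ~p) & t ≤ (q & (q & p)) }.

~p = 1 − 0.41 = 0.59
p \/ ~p = max(0.41, 0.59) = 0.59
So the left factor is p \/ ~p = 0.59.
q & p = max(0, 0.26 + 0.41 − 1) = max(0, -0.33) = 0.00
q & (q & p) = max(0, 0.26 + 0.00 − 1) = max(0, -0.74) = 0.00
So the right-hand bound is q & (q & p) = 0.00.
The residuum of the Łukasiewicz t-norm gives the supremum: min(1, 1 − 0.59 + 0.00).
1 − 0.59 + 0.00 = 0.41, so t = min(1, 0.41) = 0.41.
Check: 0.59 & 0.41 = max(0, 0.00) = 0.00 ≤ 0.00.

0.41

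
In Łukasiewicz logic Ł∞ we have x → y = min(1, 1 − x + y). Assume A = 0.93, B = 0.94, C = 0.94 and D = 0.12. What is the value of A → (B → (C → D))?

0.31

C → D = min(1, 1 − 0.94 + 0.12) = min(1, 0.18) = 0.18
B → (C → D) = min(1, 1 − 0.94 + 0.18) = min(1, 0.24) = 0.24
A → (B → (C → D)) = min(1, 1 − 0.93 + 0.24) = min(1, 0.31) = 0.31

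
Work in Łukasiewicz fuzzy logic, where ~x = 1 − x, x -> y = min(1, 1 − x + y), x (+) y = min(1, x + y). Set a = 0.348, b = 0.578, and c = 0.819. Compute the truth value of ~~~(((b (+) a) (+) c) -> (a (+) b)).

0.074

b (+) a = min(1, 0.578 + 0.348) = min(1, 0.926) = 0.926
(b (+) a) (+) c = min(1, 0.926 + 0.819) = min(1, 1.745) = 1.000
a (+) b = min(1, 0.348 + 0.578) = min(1, 0.926) = 0.926
((b (+) a) (+) c) -> (a (+) b) = min(1, 1 − 1.000 + 0.926) = min(1, 0.926) = 0.926
~(((b (+) a) (+) c) -> (a (+) b)) = 1 − 0.926 = 0.074
~~(((b (+) a) (+) c) -> (a (+) b)) = 1 − 0.074 = 0.926
~~~(((b (+) a) (+) c) -> (a (+) b)) = 1 − 0.926 = 0.074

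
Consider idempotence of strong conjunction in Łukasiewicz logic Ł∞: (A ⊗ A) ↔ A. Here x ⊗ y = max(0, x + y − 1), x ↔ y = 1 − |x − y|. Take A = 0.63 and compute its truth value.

0.63

A ⊗ A = max(0, 0.63 + 0.63 − 1) = max(0, 0.26) = 0.26
(A ⊗ A) ↔ A = 1 − |0.26 − 0.63| = 1 − 0.37 = 0.63
(The value 0.63 < 1 shows this instance is not satisfied; fails in Ł∞ since a ⊗ a = max(0, 2a−1) ≠ a in general.)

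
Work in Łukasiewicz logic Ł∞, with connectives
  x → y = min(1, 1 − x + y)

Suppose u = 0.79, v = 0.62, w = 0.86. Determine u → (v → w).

1.00

v → w = min(1, 1 − 0.62 + 0.86) = min(1, 1.24) = 1.00
u → (v → w) = min(1, 1 − 0.79 + 1.00) = min(1, 1.21) = 1.00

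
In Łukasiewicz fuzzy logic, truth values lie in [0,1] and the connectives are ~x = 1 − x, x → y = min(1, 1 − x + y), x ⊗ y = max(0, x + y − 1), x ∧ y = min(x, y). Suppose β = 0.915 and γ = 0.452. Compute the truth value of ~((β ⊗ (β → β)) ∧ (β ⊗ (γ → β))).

0.085

β → β = min(1, 1 − 0.915 + 0.915) = min(1, 1.000) = 1.000
β ⊗ (β → β) = max(0, 0.915 + 1.000 − 1) = max(0, 0.915) = 0.915
γ → β = min(1, 1 − 0.452 + 0.915) = min(1, 1.463) = 1.000
β ⊗ (γ → β) = max(0, 0.915 + 1.000 − 1) = max(0, 0.915) = 0.915
(β ⊗ (β → β)) ∧ (β ⊗ (γ → β)) = min(0.915, 0.915) = 0.915
~((β ⊗ (β → β)) ∧ (β ⊗ (γ → β))) = 1 − 0.915 = 0.085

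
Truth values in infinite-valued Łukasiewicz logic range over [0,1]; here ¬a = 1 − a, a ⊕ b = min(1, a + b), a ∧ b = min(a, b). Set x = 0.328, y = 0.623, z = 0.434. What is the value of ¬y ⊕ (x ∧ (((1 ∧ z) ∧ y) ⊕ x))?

¬y = 1 − 0.623 = 0.377
1 ∧ z = min(1.000, 0.434) = 0.434
(1 ∧ z) ∧ y = min(0.434, 0.623) = 0.434
((1 ∧ z) ∧ y) ⊕ x = min(1, 0.434 + 0.328) = min(1, 0.762) = 0.762
x ∧ (((1 ∧ z) ∧ y) ⊕ x) = min(0.328, 0.762) = 0.328
¬y ⊕ (x ∧ (((1 ∧ z) ∧ y) ⊕ x)) = min(1, 0.377 + 0.328) = min(1, 0.705) = 0.705

0.705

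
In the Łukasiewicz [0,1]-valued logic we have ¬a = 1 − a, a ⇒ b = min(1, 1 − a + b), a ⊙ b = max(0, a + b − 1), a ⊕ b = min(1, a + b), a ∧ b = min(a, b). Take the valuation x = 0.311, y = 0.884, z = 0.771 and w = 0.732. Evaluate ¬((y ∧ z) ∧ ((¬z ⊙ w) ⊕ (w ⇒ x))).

y ∧ z = min(0.884, 0.771) = 0.771
¬z = 1 − 0.771 = 0.229
¬z ⊙ w = max(0, 0.229 + 0.732 − 1) = max(0, -0.039) = 0.000
w ⇒ x = min(1, 1 − 0.732 + 0.311) = min(1, 0.579) = 0.579
(¬z ⊙ w) ⊕ (w ⇒ x) = min(1, 0.000 + 0.579) = min(1, 0.579) = 0.579
(y ∧ z) ∧ ((¬z ⊙ w) ⊕ (w ⇒ x)) = min(0.771, 0.579) = 0.579
¬((y ∧ z) ∧ ((¬z ⊙ w) ⊕ (w ⇒ x))) = 1 − 0.579 = 0.421

0.421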